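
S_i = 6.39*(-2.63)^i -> [6.39, -16.81, 44.2, -116.24, 305.72]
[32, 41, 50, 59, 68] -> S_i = 32 + 9*i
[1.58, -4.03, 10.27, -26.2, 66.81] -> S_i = 1.58*(-2.55)^i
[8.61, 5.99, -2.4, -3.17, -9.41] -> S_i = Random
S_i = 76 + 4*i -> [76, 80, 84, 88, 92]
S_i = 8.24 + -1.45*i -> [8.24, 6.79, 5.34, 3.89, 2.44]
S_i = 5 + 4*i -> [5, 9, 13, 17, 21]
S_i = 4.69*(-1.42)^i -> [4.69, -6.66, 9.46, -13.43, 19.07]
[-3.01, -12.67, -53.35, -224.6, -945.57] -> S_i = -3.01*4.21^i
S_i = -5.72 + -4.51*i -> [-5.72, -10.23, -14.74, -19.25, -23.76]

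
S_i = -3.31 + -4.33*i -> [-3.31, -7.64, -11.97, -16.3, -20.63]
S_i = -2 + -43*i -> [-2, -45, -88, -131, -174]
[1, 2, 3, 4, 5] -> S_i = 1 + 1*i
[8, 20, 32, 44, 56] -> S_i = 8 + 12*i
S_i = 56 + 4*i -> [56, 60, 64, 68, 72]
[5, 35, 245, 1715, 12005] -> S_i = 5*7^i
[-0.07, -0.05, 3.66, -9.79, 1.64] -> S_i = Random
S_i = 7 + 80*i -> [7, 87, 167, 247, 327]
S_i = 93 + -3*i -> [93, 90, 87, 84, 81]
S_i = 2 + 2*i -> [2, 4, 6, 8, 10]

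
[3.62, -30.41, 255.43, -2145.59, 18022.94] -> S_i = 3.62*(-8.40)^i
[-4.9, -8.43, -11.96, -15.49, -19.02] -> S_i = -4.90 + -3.53*i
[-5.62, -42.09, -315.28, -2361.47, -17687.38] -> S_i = -5.62*7.49^i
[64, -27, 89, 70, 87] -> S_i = Random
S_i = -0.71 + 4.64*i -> [-0.71, 3.93, 8.57, 13.21, 17.85]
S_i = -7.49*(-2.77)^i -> [-7.49, 20.75, -57.47, 159.19, -440.96]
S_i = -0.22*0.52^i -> [-0.22, -0.11, -0.06, -0.03, -0.02]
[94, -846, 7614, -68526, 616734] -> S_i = 94*-9^i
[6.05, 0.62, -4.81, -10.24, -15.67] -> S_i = 6.05 + -5.43*i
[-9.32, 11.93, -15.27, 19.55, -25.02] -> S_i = -9.32*(-1.28)^i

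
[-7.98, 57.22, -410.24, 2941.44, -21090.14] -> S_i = -7.98*(-7.17)^i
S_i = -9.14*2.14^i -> [-9.14, -19.56, -41.86, -89.58, -191.69]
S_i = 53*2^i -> [53, 106, 212, 424, 848]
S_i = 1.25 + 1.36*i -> [1.25, 2.61, 3.97, 5.33, 6.69]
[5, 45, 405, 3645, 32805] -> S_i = 5*9^i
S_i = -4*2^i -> [-4, -8, -16, -32, -64]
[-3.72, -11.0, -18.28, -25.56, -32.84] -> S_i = -3.72 + -7.28*i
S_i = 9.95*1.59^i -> [9.95, 15.82, 25.15, 40.0, 63.59]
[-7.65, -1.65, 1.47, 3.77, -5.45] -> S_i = Random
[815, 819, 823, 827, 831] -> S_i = 815 + 4*i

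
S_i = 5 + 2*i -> [5, 7, 9, 11, 13]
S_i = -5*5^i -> [-5, -25, -125, -625, -3125]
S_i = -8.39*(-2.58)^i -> [-8.39, 21.65, -55.85, 144.09, -371.74]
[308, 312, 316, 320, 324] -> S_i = 308 + 4*i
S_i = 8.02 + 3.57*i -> [8.02, 11.59, 15.16, 18.73, 22.3]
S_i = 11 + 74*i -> [11, 85, 159, 233, 307]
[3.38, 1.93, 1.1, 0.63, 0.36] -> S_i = 3.38*0.57^i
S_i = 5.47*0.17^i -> [5.47, 0.93, 0.16, 0.03, 0.0]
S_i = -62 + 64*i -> [-62, 2, 66, 130, 194]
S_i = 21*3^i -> [21, 63, 189, 567, 1701]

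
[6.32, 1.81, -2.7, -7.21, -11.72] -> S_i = 6.32 + -4.51*i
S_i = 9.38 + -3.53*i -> [9.38, 5.85, 2.32, -1.21, -4.74]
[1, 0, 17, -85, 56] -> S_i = Random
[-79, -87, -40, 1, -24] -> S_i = Random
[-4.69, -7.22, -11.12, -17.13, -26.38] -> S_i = -4.69*1.54^i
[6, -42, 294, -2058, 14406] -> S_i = 6*-7^i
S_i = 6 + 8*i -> [6, 14, 22, 30, 38]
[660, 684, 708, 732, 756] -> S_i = 660 + 24*i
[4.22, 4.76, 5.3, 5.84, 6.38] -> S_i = 4.22 + 0.54*i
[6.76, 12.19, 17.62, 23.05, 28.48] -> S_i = 6.76 + 5.43*i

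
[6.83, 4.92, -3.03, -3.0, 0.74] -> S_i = Random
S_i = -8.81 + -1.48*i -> [-8.81, -10.29, -11.77, -13.25, -14.73]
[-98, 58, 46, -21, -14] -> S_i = Random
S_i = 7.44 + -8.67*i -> [7.44, -1.23, -9.9, -18.57, -27.24]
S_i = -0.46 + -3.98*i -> [-0.46, -4.44, -8.42, -12.4, -16.38]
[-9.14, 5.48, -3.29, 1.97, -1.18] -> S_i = -9.14*(-0.60)^i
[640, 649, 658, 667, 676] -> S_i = 640 + 9*i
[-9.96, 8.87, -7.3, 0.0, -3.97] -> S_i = Random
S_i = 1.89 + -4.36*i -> [1.89, -2.47, -6.83, -11.19, -15.55]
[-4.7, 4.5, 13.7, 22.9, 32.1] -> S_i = -4.70 + 9.20*i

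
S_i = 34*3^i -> [34, 102, 306, 918, 2754]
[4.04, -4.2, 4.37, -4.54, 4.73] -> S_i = 4.04*(-1.04)^i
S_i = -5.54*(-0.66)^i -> [-5.54, 3.66, -2.41, 1.59, -1.05]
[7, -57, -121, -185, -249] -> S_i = 7 + -64*i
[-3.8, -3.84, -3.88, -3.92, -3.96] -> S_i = -3.80 + -0.04*i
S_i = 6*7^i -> [6, 42, 294, 2058, 14406]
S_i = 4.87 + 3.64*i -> [4.87, 8.51, 12.15, 15.79, 19.43]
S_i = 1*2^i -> [1, 2, 4, 8, 16]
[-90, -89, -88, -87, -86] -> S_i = -90 + 1*i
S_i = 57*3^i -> [57, 171, 513, 1539, 4617]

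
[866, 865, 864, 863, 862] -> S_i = 866 + -1*i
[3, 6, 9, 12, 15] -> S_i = 3 + 3*i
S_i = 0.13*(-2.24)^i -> [0.13, -0.29, 0.65, -1.46, 3.27]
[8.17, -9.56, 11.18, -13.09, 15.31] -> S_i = 8.17*(-1.17)^i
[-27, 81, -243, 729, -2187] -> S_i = -27*-3^i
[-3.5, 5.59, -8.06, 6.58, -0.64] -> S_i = Random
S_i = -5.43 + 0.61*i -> [-5.43, -4.82, -4.21, -3.6, -2.99]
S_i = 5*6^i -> [5, 30, 180, 1080, 6480]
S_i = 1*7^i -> [1, 7, 49, 343, 2401]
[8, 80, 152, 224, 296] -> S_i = 8 + 72*i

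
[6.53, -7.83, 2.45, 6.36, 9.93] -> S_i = Random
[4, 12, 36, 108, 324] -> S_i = 4*3^i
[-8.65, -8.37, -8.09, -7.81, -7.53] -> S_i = -8.65 + 0.28*i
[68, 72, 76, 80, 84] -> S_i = 68 + 4*i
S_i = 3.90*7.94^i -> [3.9, 30.97, 245.87, 1952.21, 15500.53]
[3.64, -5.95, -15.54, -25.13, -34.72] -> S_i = 3.64 + -9.59*i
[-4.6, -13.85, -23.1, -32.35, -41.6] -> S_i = -4.60 + -9.25*i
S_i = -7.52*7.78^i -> [-7.52, -58.51, -455.17, -3541.25, -27550.93]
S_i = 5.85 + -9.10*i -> [5.85, -3.25, -12.35, -21.45, -30.55]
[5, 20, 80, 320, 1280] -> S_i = 5*4^i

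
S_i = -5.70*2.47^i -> [-5.7, -14.08, -34.78, -85.89, -212.16]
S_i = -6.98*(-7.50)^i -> [-6.98, 52.35, -392.62, 2944.69, -22085.16]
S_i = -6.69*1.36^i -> [-6.69, -9.1, -12.37, -16.83, -22.89]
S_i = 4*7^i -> [4, 28, 196, 1372, 9604]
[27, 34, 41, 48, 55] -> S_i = 27 + 7*i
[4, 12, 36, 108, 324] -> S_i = 4*3^i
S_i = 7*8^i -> [7, 56, 448, 3584, 28672]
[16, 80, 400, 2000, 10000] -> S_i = 16*5^i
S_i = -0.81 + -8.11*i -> [-0.81, -8.92, -17.03, -25.14, -33.25]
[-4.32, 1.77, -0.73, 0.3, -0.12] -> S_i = -4.32*(-0.41)^i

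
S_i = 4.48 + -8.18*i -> [4.48, -3.7, -11.88, -20.06, -28.24]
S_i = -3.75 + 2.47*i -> [-3.75, -1.28, 1.19, 3.66, 6.13]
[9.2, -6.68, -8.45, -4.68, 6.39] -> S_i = Random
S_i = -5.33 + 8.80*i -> [-5.33, 3.47, 12.27, 21.07, 29.87]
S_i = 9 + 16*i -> [9, 25, 41, 57, 73]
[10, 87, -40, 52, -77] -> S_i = Random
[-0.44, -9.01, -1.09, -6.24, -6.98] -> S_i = Random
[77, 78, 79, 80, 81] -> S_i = 77 + 1*i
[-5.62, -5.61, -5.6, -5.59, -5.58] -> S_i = -5.62 + 0.01*i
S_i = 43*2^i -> [43, 86, 172, 344, 688]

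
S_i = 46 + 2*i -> [46, 48, 50, 52, 54]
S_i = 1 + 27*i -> [1, 28, 55, 82, 109]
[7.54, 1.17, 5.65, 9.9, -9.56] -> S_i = Random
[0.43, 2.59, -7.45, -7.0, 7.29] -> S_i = Random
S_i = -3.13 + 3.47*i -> [-3.13, 0.34, 3.81, 7.28, 10.75]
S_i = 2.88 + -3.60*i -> [2.88, -0.72, -4.32, -7.92, -11.52]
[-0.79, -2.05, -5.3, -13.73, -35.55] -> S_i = -0.79*2.59^i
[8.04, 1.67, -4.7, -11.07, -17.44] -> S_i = 8.04 + -6.37*i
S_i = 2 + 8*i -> [2, 10, 18, 26, 34]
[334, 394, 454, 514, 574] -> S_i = 334 + 60*i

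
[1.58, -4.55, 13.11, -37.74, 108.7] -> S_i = 1.58*(-2.88)^i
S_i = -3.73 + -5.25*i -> [-3.73, -8.98, -14.23, -19.48, -24.73]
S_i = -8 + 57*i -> [-8, 49, 106, 163, 220]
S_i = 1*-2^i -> [1, -2, 4, -8, 16]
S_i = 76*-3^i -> [76, -228, 684, -2052, 6156]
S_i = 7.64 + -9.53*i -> [7.64, -1.89, -11.42, -20.95, -30.48]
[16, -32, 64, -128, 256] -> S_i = 16*-2^i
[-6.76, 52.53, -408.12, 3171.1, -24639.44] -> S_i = -6.76*(-7.77)^i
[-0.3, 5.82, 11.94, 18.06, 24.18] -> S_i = -0.30 + 6.12*i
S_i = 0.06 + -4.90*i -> [0.06, -4.84, -9.74, -14.64, -19.54]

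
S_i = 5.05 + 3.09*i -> [5.05, 8.14, 11.23, 14.32, 17.41]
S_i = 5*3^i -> [5, 15, 45, 135, 405]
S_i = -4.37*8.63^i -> [-4.37, -37.71, -325.46, -2808.75, -24239.55]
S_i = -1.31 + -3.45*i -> [-1.31, -4.76, -8.21, -11.66, -15.11]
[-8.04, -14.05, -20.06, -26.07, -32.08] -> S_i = -8.04 + -6.01*i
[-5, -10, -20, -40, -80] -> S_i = -5*2^i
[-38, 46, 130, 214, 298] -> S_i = -38 + 84*i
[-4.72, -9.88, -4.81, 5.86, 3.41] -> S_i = Random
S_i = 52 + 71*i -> [52, 123, 194, 265, 336]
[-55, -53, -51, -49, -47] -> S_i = -55 + 2*i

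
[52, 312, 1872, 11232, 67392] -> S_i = 52*6^i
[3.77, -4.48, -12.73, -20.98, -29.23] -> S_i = 3.77 + -8.25*i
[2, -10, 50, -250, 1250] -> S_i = 2*-5^i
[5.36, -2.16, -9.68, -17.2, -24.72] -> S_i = 5.36 + -7.52*i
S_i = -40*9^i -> [-40, -360, -3240, -29160, -262440]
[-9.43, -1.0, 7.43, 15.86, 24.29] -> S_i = -9.43 + 8.43*i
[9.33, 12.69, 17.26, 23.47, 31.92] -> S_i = 9.33*1.36^i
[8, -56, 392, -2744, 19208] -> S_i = 8*-7^i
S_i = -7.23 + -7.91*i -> [-7.23, -15.14, -23.05, -30.96, -38.87]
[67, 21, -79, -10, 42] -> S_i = Random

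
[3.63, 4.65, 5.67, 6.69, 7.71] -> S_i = 3.63 + 1.02*i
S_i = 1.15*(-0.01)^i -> [1.15, -0.01, 0.0, -0.0, 0.0]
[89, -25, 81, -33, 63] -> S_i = Random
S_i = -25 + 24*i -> [-25, -1, 23, 47, 71]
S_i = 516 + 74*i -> [516, 590, 664, 738, 812]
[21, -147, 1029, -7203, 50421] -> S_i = 21*-7^i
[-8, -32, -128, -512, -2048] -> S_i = -8*4^i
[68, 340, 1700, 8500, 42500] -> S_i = 68*5^i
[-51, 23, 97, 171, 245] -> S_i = -51 + 74*i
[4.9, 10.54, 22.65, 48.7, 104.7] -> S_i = 4.90*2.15^i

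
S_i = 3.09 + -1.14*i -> [3.09, 1.95, 0.81, -0.33, -1.47]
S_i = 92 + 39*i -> [92, 131, 170, 209, 248]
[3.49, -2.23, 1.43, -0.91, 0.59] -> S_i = 3.49*(-0.64)^i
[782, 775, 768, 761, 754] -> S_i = 782 + -7*i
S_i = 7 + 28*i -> [7, 35, 63, 91, 119]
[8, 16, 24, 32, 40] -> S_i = 8 + 8*i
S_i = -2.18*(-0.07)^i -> [-2.18, 0.15, -0.01, 0.0, -0.0]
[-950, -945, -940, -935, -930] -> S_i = -950 + 5*i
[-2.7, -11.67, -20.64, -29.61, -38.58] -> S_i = -2.70 + -8.97*i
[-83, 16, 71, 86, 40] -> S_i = Random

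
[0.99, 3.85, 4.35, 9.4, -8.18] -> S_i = Random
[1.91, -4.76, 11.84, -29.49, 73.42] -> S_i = 1.91*(-2.49)^i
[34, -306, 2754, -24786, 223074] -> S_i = 34*-9^i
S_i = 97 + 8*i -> [97, 105, 113, 121, 129]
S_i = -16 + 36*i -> [-16, 20, 56, 92, 128]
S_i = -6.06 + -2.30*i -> [-6.06, -8.36, -10.66, -12.96, -15.26]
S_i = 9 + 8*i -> [9, 17, 25, 33, 41]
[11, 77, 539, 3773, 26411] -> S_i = 11*7^i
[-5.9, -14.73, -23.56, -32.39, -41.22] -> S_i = -5.90 + -8.83*i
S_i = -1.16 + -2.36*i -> [-1.16, -3.52, -5.88, -8.24, -10.6]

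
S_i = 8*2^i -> [8, 16, 32, 64, 128]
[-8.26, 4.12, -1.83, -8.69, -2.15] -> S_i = Random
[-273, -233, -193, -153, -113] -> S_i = -273 + 40*i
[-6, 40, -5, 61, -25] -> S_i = Random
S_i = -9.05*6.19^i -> [-9.05, -56.02, -346.76, -2146.45, -13286.52]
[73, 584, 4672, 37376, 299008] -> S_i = 73*8^i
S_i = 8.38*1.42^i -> [8.38, 11.9, 16.9, 23.99, 34.07]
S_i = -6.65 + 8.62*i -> [-6.65, 1.97, 10.59, 19.21, 27.83]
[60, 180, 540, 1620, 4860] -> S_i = 60*3^i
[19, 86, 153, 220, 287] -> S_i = 19 + 67*i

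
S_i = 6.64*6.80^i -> [6.64, 45.15, 307.03, 2087.83, 14197.23]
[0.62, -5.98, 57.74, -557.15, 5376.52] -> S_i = 0.62*(-9.65)^i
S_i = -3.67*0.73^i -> [-3.67, -2.68, -1.96, -1.43, -1.04]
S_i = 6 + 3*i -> [6, 9, 12, 15, 18]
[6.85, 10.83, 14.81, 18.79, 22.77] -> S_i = 6.85 + 3.98*i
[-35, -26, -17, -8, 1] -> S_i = -35 + 9*i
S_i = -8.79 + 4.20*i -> [-8.79, -4.59, -0.39, 3.81, 8.01]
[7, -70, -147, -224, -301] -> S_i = 7 + -77*i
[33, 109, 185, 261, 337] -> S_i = 33 + 76*i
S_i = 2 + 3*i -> [2, 5, 8, 11, 14]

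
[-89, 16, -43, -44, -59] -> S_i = Random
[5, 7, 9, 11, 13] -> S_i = 5 + 2*i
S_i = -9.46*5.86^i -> [-9.46, -55.44, -324.85, -1903.64, -11155.31]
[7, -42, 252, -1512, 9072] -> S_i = 7*-6^i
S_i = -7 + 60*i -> [-7, 53, 113, 173, 233]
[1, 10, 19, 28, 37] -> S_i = 1 + 9*i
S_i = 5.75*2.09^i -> [5.75, 12.02, 25.12, 52.49, 109.71]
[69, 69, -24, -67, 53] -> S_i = Random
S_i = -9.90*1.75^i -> [-9.9, -17.32, -30.32, -53.06, -92.85]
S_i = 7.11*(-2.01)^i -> [7.11, -14.29, 28.73, -57.74, 116.05]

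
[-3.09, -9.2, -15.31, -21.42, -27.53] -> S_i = -3.09 + -6.11*i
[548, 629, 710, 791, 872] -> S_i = 548 + 81*i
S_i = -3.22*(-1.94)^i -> [-3.22, 6.25, -12.12, 23.51, -45.61]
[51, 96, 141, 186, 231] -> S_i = 51 + 45*i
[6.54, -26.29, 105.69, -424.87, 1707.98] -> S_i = 6.54*(-4.02)^i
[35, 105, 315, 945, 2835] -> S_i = 35*3^i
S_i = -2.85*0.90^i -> [-2.85, -2.56, -2.31, -2.08, -1.87]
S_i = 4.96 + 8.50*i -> [4.96, 13.46, 21.96, 30.46, 38.96]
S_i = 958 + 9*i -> [958, 967, 976, 985, 994]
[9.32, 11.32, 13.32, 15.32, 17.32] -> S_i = 9.32 + 2.00*i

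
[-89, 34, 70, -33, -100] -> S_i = Random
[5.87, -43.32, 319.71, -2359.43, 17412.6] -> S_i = 5.87*(-7.38)^i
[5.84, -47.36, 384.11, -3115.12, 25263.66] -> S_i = 5.84*(-8.11)^i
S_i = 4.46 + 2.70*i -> [4.46, 7.16, 9.86, 12.56, 15.26]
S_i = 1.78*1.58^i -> [1.78, 2.81, 4.44, 7.02, 11.09]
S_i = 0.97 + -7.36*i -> [0.97, -6.39, -13.75, -21.11, -28.47]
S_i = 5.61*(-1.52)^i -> [5.61, -8.53, 12.96, -19.7, 29.95]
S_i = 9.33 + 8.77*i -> [9.33, 18.1, 26.87, 35.64, 44.41]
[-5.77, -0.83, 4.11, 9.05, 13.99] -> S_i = -5.77 + 4.94*i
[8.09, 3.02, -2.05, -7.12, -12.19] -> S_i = 8.09 + -5.07*i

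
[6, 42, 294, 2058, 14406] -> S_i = 6*7^i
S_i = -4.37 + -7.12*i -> [-4.37, -11.49, -18.61, -25.73, -32.85]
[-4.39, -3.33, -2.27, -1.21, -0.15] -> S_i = -4.39 + 1.06*i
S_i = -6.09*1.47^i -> [-6.09, -8.95, -13.16, -19.35, -28.44]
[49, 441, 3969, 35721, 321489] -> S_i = 49*9^i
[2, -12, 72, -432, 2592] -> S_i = 2*-6^i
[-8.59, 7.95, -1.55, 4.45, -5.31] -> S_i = Random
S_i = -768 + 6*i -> [-768, -762, -756, -750, -744]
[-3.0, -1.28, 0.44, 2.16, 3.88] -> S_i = -3.00 + 1.72*i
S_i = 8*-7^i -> [8, -56, 392, -2744, 19208]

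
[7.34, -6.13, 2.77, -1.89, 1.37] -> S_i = Random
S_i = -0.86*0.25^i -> [-0.86, -0.22, -0.05, -0.01, -0.0]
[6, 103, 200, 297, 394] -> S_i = 6 + 97*i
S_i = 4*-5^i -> [4, -20, 100, -500, 2500]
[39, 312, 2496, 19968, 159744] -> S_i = 39*8^i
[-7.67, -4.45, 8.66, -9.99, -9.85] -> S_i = Random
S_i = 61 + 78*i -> [61, 139, 217, 295, 373]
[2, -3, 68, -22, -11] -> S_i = Random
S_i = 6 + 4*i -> [6, 10, 14, 18, 22]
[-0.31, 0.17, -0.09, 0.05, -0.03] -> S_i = -0.31*(-0.54)^i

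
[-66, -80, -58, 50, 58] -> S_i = Random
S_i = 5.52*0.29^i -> [5.52, 1.6, 0.46, 0.13, 0.04]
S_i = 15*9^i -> [15, 135, 1215, 10935, 98415]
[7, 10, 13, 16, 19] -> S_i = 7 + 3*i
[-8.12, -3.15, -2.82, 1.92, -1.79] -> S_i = Random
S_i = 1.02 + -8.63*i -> [1.02, -7.61, -16.24, -24.87, -33.5]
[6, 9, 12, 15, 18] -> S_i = 6 + 3*i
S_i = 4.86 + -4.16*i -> [4.86, 0.7, -3.46, -7.62, -11.78]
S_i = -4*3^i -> [-4, -12, -36, -108, -324]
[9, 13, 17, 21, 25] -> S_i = 9 + 4*i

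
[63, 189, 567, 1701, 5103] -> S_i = 63*3^i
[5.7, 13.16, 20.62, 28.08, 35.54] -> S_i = 5.70 + 7.46*i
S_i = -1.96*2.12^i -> [-1.96, -4.16, -8.81, -18.68, -39.59]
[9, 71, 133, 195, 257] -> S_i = 9 + 62*i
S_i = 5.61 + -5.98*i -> [5.61, -0.37, -6.35, -12.33, -18.31]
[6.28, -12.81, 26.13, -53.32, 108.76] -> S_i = 6.28*(-2.04)^i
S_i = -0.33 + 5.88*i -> [-0.33, 5.55, 11.43, 17.31, 23.19]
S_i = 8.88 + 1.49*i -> [8.88, 10.37, 11.86, 13.35, 14.84]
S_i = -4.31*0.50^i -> [-4.31, -2.15, -1.08, -0.54, -0.27]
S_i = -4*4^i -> [-4, -16, -64, -256, -1024]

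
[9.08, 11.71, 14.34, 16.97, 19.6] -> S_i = 9.08 + 2.63*i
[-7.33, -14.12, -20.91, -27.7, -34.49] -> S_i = -7.33 + -6.79*i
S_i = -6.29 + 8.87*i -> [-6.29, 2.58, 11.45, 20.32, 29.19]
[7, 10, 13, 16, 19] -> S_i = 7 + 3*i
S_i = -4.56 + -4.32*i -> [-4.56, -8.88, -13.2, -17.52, -21.84]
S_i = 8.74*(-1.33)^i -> [8.74, -11.62, 15.46, -20.56, 27.35]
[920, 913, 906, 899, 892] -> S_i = 920 + -7*i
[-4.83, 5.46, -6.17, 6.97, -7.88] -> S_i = -4.83*(-1.13)^i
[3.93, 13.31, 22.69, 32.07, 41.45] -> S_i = 3.93 + 9.38*i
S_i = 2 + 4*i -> [2, 6, 10, 14, 18]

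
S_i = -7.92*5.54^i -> [-7.92, -43.88, -243.08, -1346.65, -7460.44]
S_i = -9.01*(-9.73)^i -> [-9.01, 87.67, -853.0, 8299.72, -80756.25]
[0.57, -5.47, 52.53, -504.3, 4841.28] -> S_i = 0.57*(-9.60)^i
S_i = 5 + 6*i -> [5, 11, 17, 23, 29]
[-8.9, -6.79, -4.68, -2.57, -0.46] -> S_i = -8.90 + 2.11*i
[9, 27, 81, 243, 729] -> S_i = 9*3^i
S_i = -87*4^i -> [-87, -348, -1392, -5568, -22272]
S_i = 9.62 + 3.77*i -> [9.62, 13.39, 17.16, 20.93, 24.7]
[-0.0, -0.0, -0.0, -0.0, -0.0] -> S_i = -0.00*8.32^i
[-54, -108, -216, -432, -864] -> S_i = -54*2^i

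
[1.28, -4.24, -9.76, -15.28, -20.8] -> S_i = 1.28 + -5.52*i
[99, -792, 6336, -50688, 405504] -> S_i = 99*-8^i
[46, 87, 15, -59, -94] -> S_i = Random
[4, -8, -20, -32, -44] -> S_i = 4 + -12*i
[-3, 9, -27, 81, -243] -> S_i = -3*-3^i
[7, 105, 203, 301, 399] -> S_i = 7 + 98*i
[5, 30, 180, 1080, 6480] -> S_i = 5*6^i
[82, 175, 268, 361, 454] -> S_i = 82 + 93*i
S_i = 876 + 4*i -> [876, 880, 884, 888, 892]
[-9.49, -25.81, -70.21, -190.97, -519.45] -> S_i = -9.49*2.72^i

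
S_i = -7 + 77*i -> [-7, 70, 147, 224, 301]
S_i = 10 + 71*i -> [10, 81, 152, 223, 294]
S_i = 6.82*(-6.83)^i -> [6.82, -46.58, 318.15, -2172.93, 14841.14]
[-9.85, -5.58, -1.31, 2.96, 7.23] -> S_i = -9.85 + 4.27*i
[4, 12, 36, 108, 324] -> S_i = 4*3^i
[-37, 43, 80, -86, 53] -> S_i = Random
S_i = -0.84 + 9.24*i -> [-0.84, 8.4, 17.64, 26.88, 36.12]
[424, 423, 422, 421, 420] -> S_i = 424 + -1*i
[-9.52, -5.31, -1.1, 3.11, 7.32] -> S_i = -9.52 + 4.21*i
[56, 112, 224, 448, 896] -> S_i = 56*2^i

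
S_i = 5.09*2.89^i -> [5.09, 14.71, 42.51, 122.86, 355.07]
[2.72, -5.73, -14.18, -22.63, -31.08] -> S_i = 2.72 + -8.45*i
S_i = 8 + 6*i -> [8, 14, 20, 26, 32]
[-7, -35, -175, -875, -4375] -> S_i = -7*5^i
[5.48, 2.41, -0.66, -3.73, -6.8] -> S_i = 5.48 + -3.07*i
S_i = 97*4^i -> [97, 388, 1552, 6208, 24832]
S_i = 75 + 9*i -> [75, 84, 93, 102, 111]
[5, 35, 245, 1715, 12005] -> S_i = 5*7^i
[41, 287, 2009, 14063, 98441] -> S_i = 41*7^i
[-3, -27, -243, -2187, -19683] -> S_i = -3*9^i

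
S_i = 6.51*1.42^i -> [6.51, 9.24, 13.13, 18.64, 26.47]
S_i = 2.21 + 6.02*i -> [2.21, 8.23, 14.25, 20.27, 26.29]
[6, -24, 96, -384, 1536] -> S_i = 6*-4^i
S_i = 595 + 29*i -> [595, 624, 653, 682, 711]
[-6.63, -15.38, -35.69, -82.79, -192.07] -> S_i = -6.63*2.32^i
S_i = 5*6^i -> [5, 30, 180, 1080, 6480]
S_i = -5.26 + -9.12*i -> [-5.26, -14.38, -23.5, -32.62, -41.74]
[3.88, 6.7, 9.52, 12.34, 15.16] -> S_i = 3.88 + 2.82*i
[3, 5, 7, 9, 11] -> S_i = 3 + 2*i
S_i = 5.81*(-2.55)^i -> [5.81, -14.82, 37.78, -96.34, 245.66]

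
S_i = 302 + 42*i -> [302, 344, 386, 428, 470]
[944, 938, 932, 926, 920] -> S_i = 944 + -6*i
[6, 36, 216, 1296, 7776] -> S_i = 6*6^i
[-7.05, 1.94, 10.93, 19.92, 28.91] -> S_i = -7.05 + 8.99*i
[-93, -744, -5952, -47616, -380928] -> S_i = -93*8^i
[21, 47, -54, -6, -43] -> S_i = Random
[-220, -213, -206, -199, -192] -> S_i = -220 + 7*i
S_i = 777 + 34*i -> [777, 811, 845, 879, 913]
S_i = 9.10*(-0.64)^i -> [9.1, -5.82, 3.73, -2.39, 1.53]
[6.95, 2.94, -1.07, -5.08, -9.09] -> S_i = 6.95 + -4.01*i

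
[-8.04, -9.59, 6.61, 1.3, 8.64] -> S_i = Random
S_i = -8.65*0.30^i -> [-8.65, -2.6, -0.78, -0.23, -0.07]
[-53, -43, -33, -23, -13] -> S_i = -53 + 10*i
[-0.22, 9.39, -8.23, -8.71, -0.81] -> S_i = Random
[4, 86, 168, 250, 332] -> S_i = 4 + 82*i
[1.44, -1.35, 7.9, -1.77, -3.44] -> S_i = Random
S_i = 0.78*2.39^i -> [0.78, 1.86, 4.46, 10.65, 25.45]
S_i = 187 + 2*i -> [187, 189, 191, 193, 195]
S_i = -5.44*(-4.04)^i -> [-5.44, 21.98, -88.79, 358.71, -1449.19]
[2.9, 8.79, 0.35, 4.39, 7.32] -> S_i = Random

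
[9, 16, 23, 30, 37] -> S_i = 9 + 7*i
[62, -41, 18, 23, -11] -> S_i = Random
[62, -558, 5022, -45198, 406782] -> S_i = 62*-9^i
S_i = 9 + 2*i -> [9, 11, 13, 15, 17]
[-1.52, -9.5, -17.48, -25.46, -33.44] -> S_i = -1.52 + -7.98*i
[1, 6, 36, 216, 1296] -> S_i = 1*6^i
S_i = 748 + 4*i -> [748, 752, 756, 760, 764]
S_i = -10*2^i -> [-10, -20, -40, -80, -160]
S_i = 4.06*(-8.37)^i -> [4.06, -33.98, 284.43, -2380.69, 19926.36]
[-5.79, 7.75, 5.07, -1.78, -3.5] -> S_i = Random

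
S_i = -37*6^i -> [-37, -222, -1332, -7992, -47952]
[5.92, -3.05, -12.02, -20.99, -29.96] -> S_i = 5.92 + -8.97*i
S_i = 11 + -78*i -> [11, -67, -145, -223, -301]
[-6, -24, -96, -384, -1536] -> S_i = -6*4^i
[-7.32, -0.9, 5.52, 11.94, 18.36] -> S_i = -7.32 + 6.42*i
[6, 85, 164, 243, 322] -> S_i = 6 + 79*i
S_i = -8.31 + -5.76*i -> [-8.31, -14.07, -19.83, -25.59, -31.35]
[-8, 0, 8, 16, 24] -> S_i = -8 + 8*i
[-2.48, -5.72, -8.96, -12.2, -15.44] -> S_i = -2.48 + -3.24*i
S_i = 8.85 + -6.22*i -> [8.85, 2.63, -3.59, -9.81, -16.03]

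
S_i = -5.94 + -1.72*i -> [-5.94, -7.66, -9.38, -11.1, -12.82]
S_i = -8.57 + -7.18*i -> [-8.57, -15.75, -22.93, -30.11, -37.29]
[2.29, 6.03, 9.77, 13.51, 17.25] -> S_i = 2.29 + 3.74*i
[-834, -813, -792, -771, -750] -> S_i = -834 + 21*i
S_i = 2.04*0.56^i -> [2.04, 1.14, 0.64, 0.36, 0.2]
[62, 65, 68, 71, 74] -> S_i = 62 + 3*i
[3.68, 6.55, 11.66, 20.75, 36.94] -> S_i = 3.68*1.78^i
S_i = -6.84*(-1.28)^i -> [-6.84, 8.76, -11.21, 14.34, -18.36]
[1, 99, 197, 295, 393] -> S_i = 1 + 98*i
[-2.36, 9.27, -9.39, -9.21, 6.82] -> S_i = Random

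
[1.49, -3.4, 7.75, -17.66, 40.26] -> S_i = 1.49*(-2.28)^i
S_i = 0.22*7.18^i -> [0.22, 1.58, 11.34, 81.43, 584.68]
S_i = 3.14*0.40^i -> [3.14, 1.26, 0.5, 0.2, 0.08]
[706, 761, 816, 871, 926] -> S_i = 706 + 55*i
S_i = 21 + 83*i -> [21, 104, 187, 270, 353]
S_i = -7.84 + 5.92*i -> [-7.84, -1.92, 4.0, 9.92, 15.84]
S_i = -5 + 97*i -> [-5, 92, 189, 286, 383]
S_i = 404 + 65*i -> [404, 469, 534, 599, 664]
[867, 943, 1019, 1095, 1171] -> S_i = 867 + 76*i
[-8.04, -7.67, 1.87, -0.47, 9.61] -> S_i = Random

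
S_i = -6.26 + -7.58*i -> [-6.26, -13.84, -21.42, -29.0, -36.58]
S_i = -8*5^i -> [-8, -40, -200, -1000, -5000]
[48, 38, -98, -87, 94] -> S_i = Random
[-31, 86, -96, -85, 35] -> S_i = Random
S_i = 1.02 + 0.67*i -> [1.02, 1.69, 2.36, 3.03, 3.7]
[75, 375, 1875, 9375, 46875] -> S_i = 75*5^i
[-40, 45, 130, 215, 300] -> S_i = -40 + 85*i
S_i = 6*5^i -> [6, 30, 150, 750, 3750]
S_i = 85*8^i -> [85, 680, 5440, 43520, 348160]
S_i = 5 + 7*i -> [5, 12, 19, 26, 33]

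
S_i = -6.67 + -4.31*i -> [-6.67, -10.98, -15.29, -19.6, -23.91]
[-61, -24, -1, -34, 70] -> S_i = Random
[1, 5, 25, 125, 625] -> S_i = 1*5^i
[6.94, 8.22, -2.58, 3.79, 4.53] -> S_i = Random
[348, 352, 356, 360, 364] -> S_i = 348 + 4*i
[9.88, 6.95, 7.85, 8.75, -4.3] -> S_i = Random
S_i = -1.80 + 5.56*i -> [-1.8, 3.76, 9.32, 14.88, 20.44]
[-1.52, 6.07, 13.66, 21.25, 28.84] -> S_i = -1.52 + 7.59*i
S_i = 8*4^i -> [8, 32, 128, 512, 2048]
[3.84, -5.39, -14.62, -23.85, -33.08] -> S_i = 3.84 + -9.23*i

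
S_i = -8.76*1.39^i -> [-8.76, -12.18, -16.93, -23.53, -32.7]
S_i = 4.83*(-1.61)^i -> [4.83, -7.78, 12.52, -20.16, 32.45]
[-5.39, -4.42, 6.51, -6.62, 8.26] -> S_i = Random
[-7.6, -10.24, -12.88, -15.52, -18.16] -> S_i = -7.60 + -2.64*i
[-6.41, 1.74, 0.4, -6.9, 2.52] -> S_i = Random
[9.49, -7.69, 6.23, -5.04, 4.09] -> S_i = 9.49*(-0.81)^i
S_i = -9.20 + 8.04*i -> [-9.2, -1.16, 6.88, 14.92, 22.96]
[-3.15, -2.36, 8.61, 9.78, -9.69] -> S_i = Random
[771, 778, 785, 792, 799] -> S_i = 771 + 7*i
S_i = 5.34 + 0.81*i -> [5.34, 6.15, 6.96, 7.77, 8.58]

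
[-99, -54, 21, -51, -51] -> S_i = Random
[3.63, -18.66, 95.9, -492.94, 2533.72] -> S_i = 3.63*(-5.14)^i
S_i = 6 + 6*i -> [6, 12, 18, 24, 30]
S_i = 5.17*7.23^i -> [5.17, 37.38, 270.25, 1953.91, 14126.8]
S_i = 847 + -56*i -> [847, 791, 735, 679, 623]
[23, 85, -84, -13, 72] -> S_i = Random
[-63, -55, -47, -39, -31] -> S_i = -63 + 8*i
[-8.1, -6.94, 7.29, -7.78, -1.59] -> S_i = Random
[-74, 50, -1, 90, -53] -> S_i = Random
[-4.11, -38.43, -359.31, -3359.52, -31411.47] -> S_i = -4.11*9.35^i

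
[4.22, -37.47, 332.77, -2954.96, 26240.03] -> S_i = 4.22*(-8.88)^i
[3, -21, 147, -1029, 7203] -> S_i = 3*-7^i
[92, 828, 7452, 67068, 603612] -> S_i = 92*9^i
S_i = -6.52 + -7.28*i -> [-6.52, -13.8, -21.08, -28.36, -35.64]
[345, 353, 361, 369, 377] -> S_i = 345 + 8*i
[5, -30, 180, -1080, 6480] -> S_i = 5*-6^i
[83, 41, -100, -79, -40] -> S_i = Random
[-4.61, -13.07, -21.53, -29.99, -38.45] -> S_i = -4.61 + -8.46*i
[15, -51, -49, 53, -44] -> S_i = Random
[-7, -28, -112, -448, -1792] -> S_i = -7*4^i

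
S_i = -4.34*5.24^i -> [-4.34, -22.74, -119.17, -624.43, -3272.01]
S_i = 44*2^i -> [44, 88, 176, 352, 704]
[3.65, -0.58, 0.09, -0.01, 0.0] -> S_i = 3.65*(-0.16)^i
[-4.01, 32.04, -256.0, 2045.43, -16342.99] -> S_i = -4.01*(-7.99)^i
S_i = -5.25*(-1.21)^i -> [-5.25, 6.35, -7.69, 9.3, -11.25]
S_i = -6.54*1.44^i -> [-6.54, -9.42, -13.56, -19.53, -28.12]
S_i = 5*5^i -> [5, 25, 125, 625, 3125]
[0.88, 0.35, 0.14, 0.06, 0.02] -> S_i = 0.88*0.40^i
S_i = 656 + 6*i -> [656, 662, 668, 674, 680]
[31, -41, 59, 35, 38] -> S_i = Random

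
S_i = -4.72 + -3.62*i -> [-4.72, -8.34, -11.96, -15.58, -19.2]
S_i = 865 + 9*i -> [865, 874, 883, 892, 901]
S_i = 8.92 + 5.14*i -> [8.92, 14.06, 19.2, 24.34, 29.48]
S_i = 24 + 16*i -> [24, 40, 56, 72, 88]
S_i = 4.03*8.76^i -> [4.03, 35.3, 309.25, 2709.05, 23731.3]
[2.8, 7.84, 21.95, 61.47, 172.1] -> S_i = 2.80*2.80^i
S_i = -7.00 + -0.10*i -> [-7.0, -7.1, -7.2, -7.3, -7.4]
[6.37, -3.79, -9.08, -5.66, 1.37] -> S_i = Random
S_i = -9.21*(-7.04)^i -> [-9.21, 64.84, -456.46, 3213.49, -22623.0]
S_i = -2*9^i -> [-2, -18, -162, -1458, -13122]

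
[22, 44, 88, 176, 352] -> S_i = 22*2^i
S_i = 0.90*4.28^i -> [0.9, 3.85, 16.49, 70.56, 302.01]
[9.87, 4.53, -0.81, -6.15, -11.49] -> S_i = 9.87 + -5.34*i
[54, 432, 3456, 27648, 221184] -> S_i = 54*8^i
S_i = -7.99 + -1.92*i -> [-7.99, -9.91, -11.83, -13.75, -15.67]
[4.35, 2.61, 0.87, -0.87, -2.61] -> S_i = 4.35 + -1.74*i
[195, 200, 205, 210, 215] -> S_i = 195 + 5*i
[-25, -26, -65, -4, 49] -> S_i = Random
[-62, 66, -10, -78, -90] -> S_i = Random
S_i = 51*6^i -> [51, 306, 1836, 11016, 66096]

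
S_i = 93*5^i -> [93, 465, 2325, 11625, 58125]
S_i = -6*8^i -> [-6, -48, -384, -3072, -24576]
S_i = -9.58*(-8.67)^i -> [-9.58, 83.06, -720.12, 6243.42, -54130.48]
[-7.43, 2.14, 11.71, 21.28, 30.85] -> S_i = -7.43 + 9.57*i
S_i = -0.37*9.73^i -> [-0.37, -3.6, -35.03, -340.83, -3316.29]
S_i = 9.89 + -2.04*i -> [9.89, 7.85, 5.81, 3.77, 1.73]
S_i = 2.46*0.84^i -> [2.46, 2.07, 1.74, 1.46, 1.22]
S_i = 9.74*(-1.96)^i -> [9.74, -19.09, 37.42, -73.34, 143.74]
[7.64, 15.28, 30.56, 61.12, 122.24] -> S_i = 7.64*2.00^i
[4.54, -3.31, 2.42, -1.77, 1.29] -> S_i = 4.54*(-0.73)^i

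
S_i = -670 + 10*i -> [-670, -660, -650, -640, -630]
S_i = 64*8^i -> [64, 512, 4096, 32768, 262144]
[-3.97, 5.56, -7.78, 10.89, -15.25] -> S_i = -3.97*(-1.40)^i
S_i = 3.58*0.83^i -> [3.58, 2.97, 2.47, 2.05, 1.7]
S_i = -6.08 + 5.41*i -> [-6.08, -0.67, 4.74, 10.15, 15.56]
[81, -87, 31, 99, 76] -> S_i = Random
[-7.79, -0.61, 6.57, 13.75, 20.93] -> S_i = -7.79 + 7.18*i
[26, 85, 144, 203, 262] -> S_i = 26 + 59*i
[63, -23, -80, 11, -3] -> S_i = Random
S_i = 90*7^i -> [90, 630, 4410, 30870, 216090]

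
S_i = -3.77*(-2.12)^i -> [-3.77, 7.99, -16.94, 35.92, -76.15]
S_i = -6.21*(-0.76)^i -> [-6.21, 4.72, -3.59, 2.73, -2.07]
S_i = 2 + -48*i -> [2, -46, -94, -142, -190]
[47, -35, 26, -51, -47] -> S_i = Random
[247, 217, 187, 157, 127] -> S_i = 247 + -30*i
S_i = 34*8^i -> [34, 272, 2176, 17408, 139264]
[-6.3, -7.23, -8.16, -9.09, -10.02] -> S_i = -6.30 + -0.93*i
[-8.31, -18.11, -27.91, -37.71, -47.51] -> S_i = -8.31 + -9.80*i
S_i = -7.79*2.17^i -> [-7.79, -16.9, -36.68, -79.6, -172.73]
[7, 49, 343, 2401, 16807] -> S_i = 7*7^i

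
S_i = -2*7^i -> [-2, -14, -98, -686, -4802]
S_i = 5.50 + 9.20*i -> [5.5, 14.7, 23.9, 33.1, 42.3]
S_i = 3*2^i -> [3, 6, 12, 24, 48]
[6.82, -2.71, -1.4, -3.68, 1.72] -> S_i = Random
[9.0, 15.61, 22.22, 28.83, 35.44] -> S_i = 9.00 + 6.61*i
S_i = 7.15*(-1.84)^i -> [7.15, -13.16, 24.21, -44.54, 81.96]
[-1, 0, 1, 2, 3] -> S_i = -1 + 1*i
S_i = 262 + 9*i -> [262, 271, 280, 289, 298]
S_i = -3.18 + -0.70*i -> [-3.18, -3.88, -4.58, -5.28, -5.98]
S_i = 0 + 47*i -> [0, 47, 94, 141, 188]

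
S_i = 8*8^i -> [8, 64, 512, 4096, 32768]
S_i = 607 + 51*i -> [607, 658, 709, 760, 811]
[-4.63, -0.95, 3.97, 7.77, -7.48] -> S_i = Random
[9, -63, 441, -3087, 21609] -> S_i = 9*-7^i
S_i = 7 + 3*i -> [7, 10, 13, 16, 19]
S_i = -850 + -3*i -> [-850, -853, -856, -859, -862]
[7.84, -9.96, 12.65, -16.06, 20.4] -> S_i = 7.84*(-1.27)^i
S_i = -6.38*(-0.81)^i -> [-6.38, 5.17, -4.19, 3.39, -2.75]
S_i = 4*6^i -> [4, 24, 144, 864, 5184]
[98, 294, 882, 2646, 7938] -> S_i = 98*3^i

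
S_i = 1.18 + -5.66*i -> [1.18, -4.48, -10.14, -15.8, -21.46]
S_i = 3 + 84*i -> [3, 87, 171, 255, 339]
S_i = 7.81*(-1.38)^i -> [7.81, -10.78, 14.87, -20.53, 28.32]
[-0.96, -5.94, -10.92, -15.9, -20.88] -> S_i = -0.96 + -4.98*i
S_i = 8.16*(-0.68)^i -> [8.16, -5.55, 3.77, -2.57, 1.74]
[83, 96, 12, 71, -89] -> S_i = Random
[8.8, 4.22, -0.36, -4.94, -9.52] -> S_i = 8.80 + -4.58*i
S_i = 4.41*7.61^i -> [4.41, 33.56, 255.39, 1943.54, 14790.31]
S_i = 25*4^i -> [25, 100, 400, 1600, 6400]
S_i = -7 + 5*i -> [-7, -2, 3, 8, 13]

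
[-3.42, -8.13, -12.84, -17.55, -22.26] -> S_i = -3.42 + -4.71*i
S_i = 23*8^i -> [23, 184, 1472, 11776, 94208]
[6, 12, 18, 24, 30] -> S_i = 6 + 6*i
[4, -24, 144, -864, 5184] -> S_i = 4*-6^i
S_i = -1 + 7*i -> [-1, 6, 13, 20, 27]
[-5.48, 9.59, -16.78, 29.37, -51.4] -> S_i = -5.48*(-1.75)^i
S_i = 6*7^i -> [6, 42, 294, 2058, 14406]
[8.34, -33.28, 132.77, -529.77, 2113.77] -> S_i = 8.34*(-3.99)^i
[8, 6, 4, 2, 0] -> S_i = 8 + -2*i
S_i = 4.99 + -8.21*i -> [4.99, -3.22, -11.43, -19.64, -27.85]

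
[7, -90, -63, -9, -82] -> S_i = Random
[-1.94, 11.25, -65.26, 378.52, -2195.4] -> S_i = -1.94*(-5.80)^i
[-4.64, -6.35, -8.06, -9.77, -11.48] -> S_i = -4.64 + -1.71*i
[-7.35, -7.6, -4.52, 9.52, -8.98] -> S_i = Random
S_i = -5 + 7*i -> [-5, 2, 9, 16, 23]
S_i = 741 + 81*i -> [741, 822, 903, 984, 1065]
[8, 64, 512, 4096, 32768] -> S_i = 8*8^i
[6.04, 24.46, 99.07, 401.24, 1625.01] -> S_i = 6.04*4.05^i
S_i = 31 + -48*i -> [31, -17, -65, -113, -161]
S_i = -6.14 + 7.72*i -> [-6.14, 1.58, 9.3, 17.02, 24.74]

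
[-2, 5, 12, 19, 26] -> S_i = -2 + 7*i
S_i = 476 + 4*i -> [476, 480, 484, 488, 492]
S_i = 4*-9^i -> [4, -36, 324, -2916, 26244]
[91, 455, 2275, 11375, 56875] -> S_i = 91*5^i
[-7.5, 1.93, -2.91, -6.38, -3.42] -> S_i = Random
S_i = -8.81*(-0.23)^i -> [-8.81, 2.03, -0.47, 0.11, -0.02]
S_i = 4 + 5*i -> [4, 9, 14, 19, 24]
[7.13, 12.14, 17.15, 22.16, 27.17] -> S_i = 7.13 + 5.01*i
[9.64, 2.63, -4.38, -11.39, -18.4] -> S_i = 9.64 + -7.01*i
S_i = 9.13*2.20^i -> [9.13, 20.09, 44.19, 97.22, 213.88]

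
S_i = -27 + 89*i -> [-27, 62, 151, 240, 329]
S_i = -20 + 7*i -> [-20, -13, -6, 1, 8]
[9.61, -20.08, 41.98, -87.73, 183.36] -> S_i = 9.61*(-2.09)^i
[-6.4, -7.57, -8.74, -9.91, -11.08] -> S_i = -6.40 + -1.17*i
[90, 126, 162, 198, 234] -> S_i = 90 + 36*i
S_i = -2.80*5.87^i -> [-2.8, -16.44, -96.48, -566.33, -3324.38]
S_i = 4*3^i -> [4, 12, 36, 108, 324]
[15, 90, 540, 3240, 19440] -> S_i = 15*6^i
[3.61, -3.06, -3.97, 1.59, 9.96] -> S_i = Random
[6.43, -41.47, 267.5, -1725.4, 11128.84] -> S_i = 6.43*(-6.45)^i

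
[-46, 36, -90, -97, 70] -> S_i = Random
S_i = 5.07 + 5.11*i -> [5.07, 10.18, 15.29, 20.4, 25.51]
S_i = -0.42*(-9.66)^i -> [-0.42, 4.06, -39.19, 378.6, -3657.28]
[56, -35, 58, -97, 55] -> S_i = Random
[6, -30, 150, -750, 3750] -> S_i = 6*-5^i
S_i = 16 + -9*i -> [16, 7, -2, -11, -20]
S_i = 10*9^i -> [10, 90, 810, 7290, 65610]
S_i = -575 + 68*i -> [-575, -507, -439, -371, -303]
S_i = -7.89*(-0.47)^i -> [-7.89, 3.71, -1.74, 0.82, -0.39]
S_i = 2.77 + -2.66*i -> [2.77, 0.11, -2.55, -5.21, -7.87]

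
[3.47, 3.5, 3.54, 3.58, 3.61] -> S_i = 3.47*1.01^i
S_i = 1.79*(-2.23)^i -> [1.79, -3.99, 8.9, -19.85, 44.27]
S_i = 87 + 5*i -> [87, 92, 97, 102, 107]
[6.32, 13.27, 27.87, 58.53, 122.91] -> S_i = 6.32*2.10^i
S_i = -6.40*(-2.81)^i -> [-6.4, 17.98, -50.54, 142.0, -399.03]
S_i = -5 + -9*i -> [-5, -14, -23, -32, -41]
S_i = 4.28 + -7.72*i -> [4.28, -3.44, -11.16, -18.88, -26.6]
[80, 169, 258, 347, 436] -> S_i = 80 + 89*i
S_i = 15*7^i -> [15, 105, 735, 5145, 36015]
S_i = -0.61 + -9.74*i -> [-0.61, -10.35, -20.09, -29.83, -39.57]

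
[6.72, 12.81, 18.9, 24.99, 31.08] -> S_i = 6.72 + 6.09*i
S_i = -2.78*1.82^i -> [-2.78, -5.06, -9.21, -16.76, -30.5]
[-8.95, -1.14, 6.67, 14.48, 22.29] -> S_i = -8.95 + 7.81*i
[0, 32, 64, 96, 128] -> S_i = 0 + 32*i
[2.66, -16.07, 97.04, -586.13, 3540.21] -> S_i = 2.66*(-6.04)^i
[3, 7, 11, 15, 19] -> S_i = 3 + 4*i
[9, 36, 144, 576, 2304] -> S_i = 9*4^i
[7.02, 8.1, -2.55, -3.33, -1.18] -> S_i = Random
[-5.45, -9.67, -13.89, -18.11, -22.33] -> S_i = -5.45 + -4.22*i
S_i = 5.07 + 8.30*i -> [5.07, 13.37, 21.67, 29.97, 38.27]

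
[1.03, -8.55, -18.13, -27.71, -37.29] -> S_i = 1.03 + -9.58*i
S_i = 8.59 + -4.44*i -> [8.59, 4.15, -0.29, -4.73, -9.17]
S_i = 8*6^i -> [8, 48, 288, 1728, 10368]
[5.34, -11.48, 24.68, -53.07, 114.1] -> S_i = 5.34*(-2.15)^i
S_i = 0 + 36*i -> [0, 36, 72, 108, 144]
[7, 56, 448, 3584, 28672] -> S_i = 7*8^i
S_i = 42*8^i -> [42, 336, 2688, 21504, 172032]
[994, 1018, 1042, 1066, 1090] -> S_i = 994 + 24*i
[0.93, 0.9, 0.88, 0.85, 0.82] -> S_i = 0.93*0.97^i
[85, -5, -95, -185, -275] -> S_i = 85 + -90*i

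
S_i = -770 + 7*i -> [-770, -763, -756, -749, -742]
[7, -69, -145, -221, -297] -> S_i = 7 + -76*i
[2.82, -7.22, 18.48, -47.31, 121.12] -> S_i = 2.82*(-2.56)^i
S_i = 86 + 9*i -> [86, 95, 104, 113, 122]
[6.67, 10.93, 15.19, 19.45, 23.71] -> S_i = 6.67 + 4.26*i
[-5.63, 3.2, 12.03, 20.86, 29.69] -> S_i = -5.63 + 8.83*i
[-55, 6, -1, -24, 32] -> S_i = Random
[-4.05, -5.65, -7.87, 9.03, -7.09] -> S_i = Random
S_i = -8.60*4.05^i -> [-8.6, -34.83, -141.06, -571.3, -2313.76]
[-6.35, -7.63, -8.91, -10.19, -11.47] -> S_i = -6.35 + -1.28*i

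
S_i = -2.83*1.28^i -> [-2.83, -3.62, -4.64, -5.93, -7.6]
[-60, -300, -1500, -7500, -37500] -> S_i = -60*5^i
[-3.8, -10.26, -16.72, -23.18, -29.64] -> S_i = -3.80 + -6.46*i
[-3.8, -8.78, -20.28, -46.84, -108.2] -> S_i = -3.80*2.31^i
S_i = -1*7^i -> [-1, -7, -49, -343, -2401]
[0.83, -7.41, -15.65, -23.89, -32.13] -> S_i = 0.83 + -8.24*i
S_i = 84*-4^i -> [84, -336, 1344, -5376, 21504]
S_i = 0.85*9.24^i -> [0.85, 7.85, 72.57, 670.56, 6195.93]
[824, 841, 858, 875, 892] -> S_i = 824 + 17*i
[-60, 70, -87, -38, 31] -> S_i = Random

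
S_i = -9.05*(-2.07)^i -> [-9.05, 18.73, -38.78, 80.27, -166.16]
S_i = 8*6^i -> [8, 48, 288, 1728, 10368]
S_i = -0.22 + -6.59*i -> [-0.22, -6.81, -13.4, -19.99, -26.58]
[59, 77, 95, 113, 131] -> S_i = 59 + 18*i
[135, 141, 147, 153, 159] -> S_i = 135 + 6*i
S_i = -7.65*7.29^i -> [-7.65, -55.77, -406.55, -2963.77, -21605.86]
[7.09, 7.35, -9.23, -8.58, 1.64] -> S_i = Random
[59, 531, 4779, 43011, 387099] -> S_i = 59*9^i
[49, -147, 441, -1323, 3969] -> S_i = 49*-3^i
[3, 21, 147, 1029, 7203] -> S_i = 3*7^i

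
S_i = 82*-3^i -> [82, -246, 738, -2214, 6642]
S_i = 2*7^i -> [2, 14, 98, 686, 4802]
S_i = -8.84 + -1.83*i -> [-8.84, -10.67, -12.5, -14.33, -16.16]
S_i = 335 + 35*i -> [335, 370, 405, 440, 475]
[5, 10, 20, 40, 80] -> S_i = 5*2^i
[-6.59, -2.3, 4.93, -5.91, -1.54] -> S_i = Random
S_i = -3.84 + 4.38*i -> [-3.84, 0.54, 4.92, 9.3, 13.68]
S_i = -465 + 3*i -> [-465, -462, -459, -456, -453]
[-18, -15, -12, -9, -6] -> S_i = -18 + 3*i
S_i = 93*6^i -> [93, 558, 3348, 20088, 120528]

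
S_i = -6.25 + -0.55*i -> [-6.25, -6.8, -7.35, -7.9, -8.45]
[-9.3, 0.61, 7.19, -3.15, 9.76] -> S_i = Random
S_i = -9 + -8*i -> [-9, -17, -25, -33, -41]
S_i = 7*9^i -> [7, 63, 567, 5103, 45927]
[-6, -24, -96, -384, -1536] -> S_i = -6*4^i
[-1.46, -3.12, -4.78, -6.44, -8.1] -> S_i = -1.46 + -1.66*i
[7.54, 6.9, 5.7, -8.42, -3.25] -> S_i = Random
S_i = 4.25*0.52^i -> [4.25, 2.21, 1.15, 0.6, 0.31]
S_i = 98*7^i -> [98, 686, 4802, 33614, 235298]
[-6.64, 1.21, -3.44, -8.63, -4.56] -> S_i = Random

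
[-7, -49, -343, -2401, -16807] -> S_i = -7*7^i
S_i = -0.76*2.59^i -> [-0.76, -1.97, -5.1, -13.2, -34.2]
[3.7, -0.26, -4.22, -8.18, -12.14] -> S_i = 3.70 + -3.96*i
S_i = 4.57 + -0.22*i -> [4.57, 4.35, 4.13, 3.91, 3.69]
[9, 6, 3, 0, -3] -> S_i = 9 + -3*i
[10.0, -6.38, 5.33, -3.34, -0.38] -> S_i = Random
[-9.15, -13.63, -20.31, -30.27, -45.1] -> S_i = -9.15*1.49^i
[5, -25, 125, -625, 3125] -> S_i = 5*-5^i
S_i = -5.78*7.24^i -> [-5.78, -41.85, -302.97, -2193.53, -15881.16]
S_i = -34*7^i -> [-34, -238, -1666, -11662, -81634]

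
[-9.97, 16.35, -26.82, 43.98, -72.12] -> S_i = -9.97*(-1.64)^i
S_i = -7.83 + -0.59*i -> [-7.83, -8.42, -9.01, -9.6, -10.19]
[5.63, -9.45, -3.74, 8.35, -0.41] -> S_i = Random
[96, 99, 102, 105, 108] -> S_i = 96 + 3*i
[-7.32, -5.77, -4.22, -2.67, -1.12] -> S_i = -7.32 + 1.55*i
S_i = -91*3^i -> [-91, -273, -819, -2457, -7371]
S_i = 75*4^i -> [75, 300, 1200, 4800, 19200]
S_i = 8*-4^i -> [8, -32, 128, -512, 2048]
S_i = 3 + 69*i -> [3, 72, 141, 210, 279]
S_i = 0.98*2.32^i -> [0.98, 2.27, 5.27, 12.24, 28.39]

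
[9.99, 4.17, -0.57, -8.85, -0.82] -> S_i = Random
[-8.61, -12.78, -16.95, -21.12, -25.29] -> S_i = -8.61 + -4.17*i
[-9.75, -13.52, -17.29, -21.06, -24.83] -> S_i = -9.75 + -3.77*i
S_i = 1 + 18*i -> [1, 19, 37, 55, 73]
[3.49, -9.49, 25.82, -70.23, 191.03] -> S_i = 3.49*(-2.72)^i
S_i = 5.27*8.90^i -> [5.27, 46.9, 417.44, 3715.19, 33065.16]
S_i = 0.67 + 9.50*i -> [0.67, 10.17, 19.67, 29.17, 38.67]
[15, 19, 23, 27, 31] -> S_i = 15 + 4*i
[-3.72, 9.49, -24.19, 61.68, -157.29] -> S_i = -3.72*(-2.55)^i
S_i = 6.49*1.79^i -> [6.49, 11.62, 20.79, 37.22, 66.63]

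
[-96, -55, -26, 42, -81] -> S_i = Random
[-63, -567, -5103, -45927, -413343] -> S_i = -63*9^i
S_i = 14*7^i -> [14, 98, 686, 4802, 33614]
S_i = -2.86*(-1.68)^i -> [-2.86, 4.8, -8.07, 13.56, -22.78]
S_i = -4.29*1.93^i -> [-4.29, -8.28, -15.98, -30.84, -59.52]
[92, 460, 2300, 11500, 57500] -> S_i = 92*5^i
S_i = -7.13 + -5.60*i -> [-7.13, -12.73, -18.33, -23.93, -29.53]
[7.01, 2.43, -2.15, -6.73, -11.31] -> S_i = 7.01 + -4.58*i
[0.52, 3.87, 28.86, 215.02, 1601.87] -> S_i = 0.52*7.45^i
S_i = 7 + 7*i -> [7, 14, 21, 28, 35]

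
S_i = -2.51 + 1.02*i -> [-2.51, -1.49, -0.47, 0.55, 1.57]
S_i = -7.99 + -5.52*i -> [-7.99, -13.51, -19.03, -24.55, -30.07]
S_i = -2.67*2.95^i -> [-2.67, -7.88, -23.24, -68.55, -202.21]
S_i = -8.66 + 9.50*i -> [-8.66, 0.84, 10.34, 19.84, 29.34]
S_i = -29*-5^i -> [-29, 145, -725, 3625, -18125]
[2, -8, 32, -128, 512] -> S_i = 2*-4^i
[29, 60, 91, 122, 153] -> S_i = 29 + 31*i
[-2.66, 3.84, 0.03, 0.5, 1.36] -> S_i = Random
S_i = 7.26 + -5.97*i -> [7.26, 1.29, -4.68, -10.65, -16.62]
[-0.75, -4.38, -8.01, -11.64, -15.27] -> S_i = -0.75 + -3.63*i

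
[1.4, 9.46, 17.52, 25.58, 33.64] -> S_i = 1.40 + 8.06*i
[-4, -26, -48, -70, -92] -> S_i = -4 + -22*i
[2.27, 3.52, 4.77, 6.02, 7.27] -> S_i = 2.27 + 1.25*i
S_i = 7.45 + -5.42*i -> [7.45, 2.03, -3.39, -8.81, -14.23]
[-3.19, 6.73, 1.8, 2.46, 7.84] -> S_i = Random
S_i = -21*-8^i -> [-21, 168, -1344, 10752, -86016]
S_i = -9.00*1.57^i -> [-9.0, -14.13, -22.18, -34.83, -54.68]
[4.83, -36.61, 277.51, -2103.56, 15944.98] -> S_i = 4.83*(-7.58)^i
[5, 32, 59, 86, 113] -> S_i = 5 + 27*i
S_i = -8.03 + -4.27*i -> [-8.03, -12.3, -16.57, -20.84, -25.11]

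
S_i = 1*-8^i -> [1, -8, 64, -512, 4096]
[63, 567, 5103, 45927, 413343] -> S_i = 63*9^i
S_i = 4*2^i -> [4, 8, 16, 32, 64]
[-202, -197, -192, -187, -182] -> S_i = -202 + 5*i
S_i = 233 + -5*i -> [233, 228, 223, 218, 213]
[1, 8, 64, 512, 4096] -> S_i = 1*8^i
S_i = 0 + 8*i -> [0, 8, 16, 24, 32]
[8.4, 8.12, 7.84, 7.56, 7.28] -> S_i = 8.40 + -0.28*i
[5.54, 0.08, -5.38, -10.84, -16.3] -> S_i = 5.54 + -5.46*i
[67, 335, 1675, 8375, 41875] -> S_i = 67*5^i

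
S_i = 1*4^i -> [1, 4, 16, 64, 256]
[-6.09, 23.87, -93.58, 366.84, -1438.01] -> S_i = -6.09*(-3.92)^i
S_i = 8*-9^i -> [8, -72, 648, -5832, 52488]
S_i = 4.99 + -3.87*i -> [4.99, 1.12, -2.75, -6.62, -10.49]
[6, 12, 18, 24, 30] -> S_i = 6 + 6*i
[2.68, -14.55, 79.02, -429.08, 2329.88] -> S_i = 2.68*(-5.43)^i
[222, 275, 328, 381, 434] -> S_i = 222 + 53*i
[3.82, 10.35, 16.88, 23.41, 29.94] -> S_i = 3.82 + 6.53*i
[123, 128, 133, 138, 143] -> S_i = 123 + 5*i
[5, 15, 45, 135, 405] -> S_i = 5*3^i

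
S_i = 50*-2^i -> [50, -100, 200, -400, 800]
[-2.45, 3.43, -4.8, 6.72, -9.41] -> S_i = -2.45*(-1.40)^i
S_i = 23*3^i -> [23, 69, 207, 621, 1863]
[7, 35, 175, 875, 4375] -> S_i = 7*5^i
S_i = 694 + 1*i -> [694, 695, 696, 697, 698]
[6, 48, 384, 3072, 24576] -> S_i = 6*8^i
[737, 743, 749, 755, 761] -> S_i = 737 + 6*i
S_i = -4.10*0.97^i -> [-4.1, -3.98, -3.86, -3.74, -3.63]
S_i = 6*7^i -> [6, 42, 294, 2058, 14406]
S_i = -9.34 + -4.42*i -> [-9.34, -13.76, -18.18, -22.6, -27.02]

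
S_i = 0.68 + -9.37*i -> [0.68, -8.69, -18.06, -27.43, -36.8]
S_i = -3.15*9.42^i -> [-3.15, -29.67, -279.52, -2633.08, -24803.57]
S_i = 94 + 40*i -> [94, 134, 174, 214, 254]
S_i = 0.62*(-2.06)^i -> [0.62, -1.28, 2.63, -5.42, 11.17]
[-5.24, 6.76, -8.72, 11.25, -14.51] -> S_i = -5.24*(-1.29)^i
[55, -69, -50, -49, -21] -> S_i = Random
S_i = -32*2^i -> [-32, -64, -128, -256, -512]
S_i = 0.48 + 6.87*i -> [0.48, 7.35, 14.22, 21.09, 27.96]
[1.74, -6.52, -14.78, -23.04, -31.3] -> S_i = 1.74 + -8.26*i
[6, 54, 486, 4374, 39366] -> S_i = 6*9^i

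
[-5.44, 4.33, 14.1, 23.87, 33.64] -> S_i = -5.44 + 9.77*i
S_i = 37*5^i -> [37, 185, 925, 4625, 23125]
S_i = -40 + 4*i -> [-40, -36, -32, -28, -24]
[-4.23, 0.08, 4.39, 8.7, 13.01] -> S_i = -4.23 + 4.31*i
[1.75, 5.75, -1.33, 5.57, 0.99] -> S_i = Random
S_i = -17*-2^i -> [-17, 34, -68, 136, -272]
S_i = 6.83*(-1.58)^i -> [6.83, -10.79, 17.05, -26.94, 42.56]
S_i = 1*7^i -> [1, 7, 49, 343, 2401]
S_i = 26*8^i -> [26, 208, 1664, 13312, 106496]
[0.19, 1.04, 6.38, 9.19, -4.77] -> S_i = Random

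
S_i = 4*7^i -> [4, 28, 196, 1372, 9604]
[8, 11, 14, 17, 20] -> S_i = 8 + 3*i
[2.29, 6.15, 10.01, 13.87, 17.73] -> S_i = 2.29 + 3.86*i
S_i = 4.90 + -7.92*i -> [4.9, -3.02, -10.94, -18.86, -26.78]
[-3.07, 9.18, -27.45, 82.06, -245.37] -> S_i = -3.07*(-2.99)^i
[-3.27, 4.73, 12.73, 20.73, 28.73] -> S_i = -3.27 + 8.00*i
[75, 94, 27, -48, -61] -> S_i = Random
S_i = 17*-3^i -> [17, -51, 153, -459, 1377]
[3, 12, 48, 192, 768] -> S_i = 3*4^i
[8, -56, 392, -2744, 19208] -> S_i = 8*-7^i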